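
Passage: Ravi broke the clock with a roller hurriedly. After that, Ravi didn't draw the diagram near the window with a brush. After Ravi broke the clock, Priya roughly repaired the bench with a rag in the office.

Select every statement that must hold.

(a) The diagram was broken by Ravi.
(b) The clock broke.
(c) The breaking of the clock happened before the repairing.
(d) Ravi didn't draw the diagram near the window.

(a) Not entailed — Ravi broke the clock, not the diagram; the diagram belongs to the drawing event.
(b) Entailed — 'Ravi broke the clock' is causative; it entails the inchoative 'the clock broke'.
(c) Entailed — the narrative places the breaking before the repairing.
(d) Not entailed — dropping 'with a brush' under negation is not valid — the original leaves open that Ravi drew the diagram some other way.

(b), (c)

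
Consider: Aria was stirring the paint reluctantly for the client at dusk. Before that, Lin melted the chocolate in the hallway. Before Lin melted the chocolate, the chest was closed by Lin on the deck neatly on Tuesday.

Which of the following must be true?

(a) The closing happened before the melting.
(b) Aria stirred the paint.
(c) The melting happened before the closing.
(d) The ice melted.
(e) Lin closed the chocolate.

(a) Entailed — the narrative places the closing before the melting.
(b) Entailed — 'stir' is an activity; 'was stirring' entails that some stirring happened, so 'stirred' holds.
(c) Not entailed — the narrative places the closing before the melting, not after.
(d) Not entailed — the chocolate is what melted, not the ice.
(e) Not entailed — Lin closed the chest, not the chocolate; the chocolate belongs to the melting event.

(a), (b)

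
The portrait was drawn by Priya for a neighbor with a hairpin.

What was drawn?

the portrait

'the portrait' marks the patient of the drawing event.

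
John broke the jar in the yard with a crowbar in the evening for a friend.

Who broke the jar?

'John' marks the agent of the breaking event.

John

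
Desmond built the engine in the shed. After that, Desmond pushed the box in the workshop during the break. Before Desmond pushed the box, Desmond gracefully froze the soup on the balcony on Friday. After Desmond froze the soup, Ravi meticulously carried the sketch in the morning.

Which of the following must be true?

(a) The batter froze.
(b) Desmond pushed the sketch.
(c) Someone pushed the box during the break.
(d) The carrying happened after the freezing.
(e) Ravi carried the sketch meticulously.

(a) Not entailed — the soup is what froze, not the batter.
(b) Not entailed — Desmond pushed the box, not the sketch; the sketch belongs to the carrying event.
(c) Entailed — dropping 'in the workshop' and generalizing the agent leaves a sub-description the original still satisfies.
(d) Entailed — the narrative places the freezing before the carrying.
(e) Entailed — the original entails any weakening of itself; this just drops 'in the morning'.

(c), (d), (e)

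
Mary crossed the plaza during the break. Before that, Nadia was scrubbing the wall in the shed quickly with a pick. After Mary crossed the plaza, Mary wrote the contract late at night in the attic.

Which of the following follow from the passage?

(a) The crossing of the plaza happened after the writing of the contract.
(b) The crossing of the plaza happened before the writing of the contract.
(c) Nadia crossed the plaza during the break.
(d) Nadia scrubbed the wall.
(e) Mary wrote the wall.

(a) Not entailed — the narrative places the crossing before the writing, not after.
(b) Entailed — the narrative places the crossing before the writing.
(c) Not entailed — the passage has Mary crossing the plaza, not Nadia.
(d) Entailed — 'scrub' is an activity; 'was scrubbing' entails that some scrubbing happened, so 'scrubbed' holds.
(e) Not entailed — Mary wrote the contract, not the wall; the wall belongs to the scrubbing event.

(b), (d)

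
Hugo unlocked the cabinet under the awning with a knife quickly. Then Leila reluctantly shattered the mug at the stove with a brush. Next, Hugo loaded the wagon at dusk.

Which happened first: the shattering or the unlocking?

the unlocking

The connectives place the unlocking before the shattering.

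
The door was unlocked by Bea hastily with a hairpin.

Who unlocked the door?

Bea

'Bea' marks the agent of the unlocking event.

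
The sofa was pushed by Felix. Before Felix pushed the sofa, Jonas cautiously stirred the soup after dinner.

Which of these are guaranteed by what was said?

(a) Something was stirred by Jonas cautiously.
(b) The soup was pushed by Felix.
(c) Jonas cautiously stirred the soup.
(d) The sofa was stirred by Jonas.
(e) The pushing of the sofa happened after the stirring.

(a) Entailed — this follows by dropping conjuncts from the stirring event's description.
(b) Not entailed — Felix pushed the sofa, not the soup; the soup belongs to the stirring event.
(c) Entailed — the original entails any weakening of itself; this just drops 'after dinner'.
(d) Not entailed — Jonas stirred the soup, not the sofa; the sofa belongs to the pushing event.
(e) Entailed — the narrative places the stirring before the pushing.

(a), (c), (e)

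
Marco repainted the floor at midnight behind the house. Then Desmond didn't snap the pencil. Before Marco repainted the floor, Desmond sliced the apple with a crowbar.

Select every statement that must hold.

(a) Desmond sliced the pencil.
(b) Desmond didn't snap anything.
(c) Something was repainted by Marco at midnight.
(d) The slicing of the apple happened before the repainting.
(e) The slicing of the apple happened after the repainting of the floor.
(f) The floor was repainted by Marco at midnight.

(c), (d), (f)

(a) Not entailed — Desmond sliced the apple, not the pencil; the pencil belongs to the snapping event.
(b) Not entailed — the original only denies this specific event; Desmond may have snapped something else.
(c) Entailed — this follows by dropping conjuncts from the repainting event's description.
(d) Entailed — the narrative places the slicing before the repainting.
(e) Not entailed — the narrative places the slicing before the repainting, not after.
(f) Entailed — dropping 'behind the house' leaves a sub-description the original still satisfies.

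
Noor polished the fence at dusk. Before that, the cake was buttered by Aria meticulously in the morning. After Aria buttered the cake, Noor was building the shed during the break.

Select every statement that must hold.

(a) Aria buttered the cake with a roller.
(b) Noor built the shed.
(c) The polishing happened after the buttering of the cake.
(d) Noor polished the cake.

(a) Not entailed — 'with a roller' adds information not in the original event.
(b) Not entailed — 'was building' is progressive on an accomplishment; it does not entail the completed 'built'.
(c) Entailed — the narrative places the buttering before the polishing.
(d) Not entailed — Noor polished the fence, not the cake; the cake belongs to the buttering event.

(c)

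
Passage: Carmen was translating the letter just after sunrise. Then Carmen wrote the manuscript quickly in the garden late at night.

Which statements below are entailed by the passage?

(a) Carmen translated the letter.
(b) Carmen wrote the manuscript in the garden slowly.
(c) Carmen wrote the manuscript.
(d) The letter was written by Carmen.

(c)

(a) Not entailed — 'was translating' is progressive on an accomplishment; it does not entail the completed 'translated'.
(b) Not entailed — 'slowly' adds a manner not in (and inconsistent with) the original.
(c) Entailed — the original entails any weakening of itself; this just drops 'in the garden', 'late at night', 'quickly'.
(d) Not entailed — Carmen wrote the manuscript, not the letter; the letter belongs to the translating event.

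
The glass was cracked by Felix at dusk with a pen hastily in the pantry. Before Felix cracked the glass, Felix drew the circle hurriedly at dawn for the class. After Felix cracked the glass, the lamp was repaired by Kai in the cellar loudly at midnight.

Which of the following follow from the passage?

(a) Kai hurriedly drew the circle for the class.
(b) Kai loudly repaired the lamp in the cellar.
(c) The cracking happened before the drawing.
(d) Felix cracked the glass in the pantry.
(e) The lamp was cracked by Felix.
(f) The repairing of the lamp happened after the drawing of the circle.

(b), (d), (f)

(a) Not entailed — the passage has Felix drawing the circle, not Kai.
(b) Entailed — dropping 'at midnight' leaves a sub-description the original still satisfies.
(c) Not entailed — the narrative places the drawing before the cracking, not after.
(d) Entailed — dropping 'with a pen', 'at dusk', 'hastily' leaves a sub-description the original still satisfies.
(e) Not entailed — Felix cracked the glass, not the lamp; the lamp belongs to the repairing event.
(f) Entailed — the narrative places the drawing before the repairing.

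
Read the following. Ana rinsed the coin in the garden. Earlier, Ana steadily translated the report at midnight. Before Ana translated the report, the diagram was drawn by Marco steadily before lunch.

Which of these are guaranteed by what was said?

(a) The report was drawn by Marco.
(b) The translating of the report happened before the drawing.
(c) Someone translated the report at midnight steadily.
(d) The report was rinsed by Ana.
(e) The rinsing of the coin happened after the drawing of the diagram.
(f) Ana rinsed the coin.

(c), (e), (f)

(a) Not entailed — Marco drew the diagram, not the report; the report belongs to the translating event.
(b) Not entailed — the narrative places the drawing before the translating, not after.
(c) Entailed — the original entails any weakening of itself; this just generalizes the agent.
(d) Not entailed — Ana rinsed the coin, not the report; the report belongs to the translating event.
(e) Entailed — the narrative places the drawing before the rinsing.
(f) Entailed — dropping 'in the garden' leaves a sub-description the original still satisfies.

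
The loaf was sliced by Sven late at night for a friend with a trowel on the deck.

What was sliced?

'the loaf' marks the patient of the slicing event.

the loaf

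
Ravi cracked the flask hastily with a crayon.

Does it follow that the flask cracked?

yes

'Ravi cracked the flask' is the causative; it entails the inchoative 'the flask cracked'.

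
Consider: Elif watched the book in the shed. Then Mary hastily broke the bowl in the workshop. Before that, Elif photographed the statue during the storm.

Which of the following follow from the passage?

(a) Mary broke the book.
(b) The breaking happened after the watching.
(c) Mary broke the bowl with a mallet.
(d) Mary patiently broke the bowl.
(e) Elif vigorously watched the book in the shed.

(a) Not entailed — Mary broke the bowl, not the book; the book belongs to the watching event.
(b) Entailed — the narrative places the watching before the breaking.
(c) Not entailed — 'with a mallet' adds information not in the original event.
(d) Not entailed — 'patiently' adds a manner not in (and inconsistent with) the original.
(e) Not entailed — 'vigorously' adds information not in the original event.

(b)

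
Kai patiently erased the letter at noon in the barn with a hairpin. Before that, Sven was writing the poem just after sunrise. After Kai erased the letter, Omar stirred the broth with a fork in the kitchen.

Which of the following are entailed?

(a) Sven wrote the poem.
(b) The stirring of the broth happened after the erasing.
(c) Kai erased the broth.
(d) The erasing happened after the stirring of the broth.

(b)

(a) Not entailed — 'was writing' is progressive on an accomplishment; it does not entail the completed 'wrote'.
(b) Entailed — the narrative places the erasing before the stirring.
(c) Not entailed — Kai erased the letter, not the broth; the broth belongs to the stirring event.
(d) Not entailed — the narrative places the erasing before the stirring, not after.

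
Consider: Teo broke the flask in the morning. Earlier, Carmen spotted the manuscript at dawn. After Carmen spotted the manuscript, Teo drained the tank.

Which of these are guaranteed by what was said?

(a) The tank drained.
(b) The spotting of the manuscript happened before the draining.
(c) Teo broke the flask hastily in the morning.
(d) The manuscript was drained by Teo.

(a), (b)

(a) Entailed — 'Teo drained the tank' is causative; it entails the inchoative 'the tank drained'.
(b) Entailed — the narrative places the spotting before the draining.
(c) Not entailed — 'hastily' adds information not in the original event.
(d) Not entailed — Teo drained the tank, not the manuscript; the manuscript belongs to the spotting event.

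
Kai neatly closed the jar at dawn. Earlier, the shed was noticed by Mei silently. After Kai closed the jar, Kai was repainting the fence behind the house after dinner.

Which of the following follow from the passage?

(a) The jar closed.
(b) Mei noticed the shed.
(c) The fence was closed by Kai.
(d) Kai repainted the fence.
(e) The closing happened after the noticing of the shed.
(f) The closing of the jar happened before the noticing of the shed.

(a), (b), (e)

(a) Entailed — 'Kai closed the jar' is causative; it entails the inchoative 'the jar closed'.
(b) Entailed — every conjunct here is already in the original noticing event.
(c) Not entailed — Kai closed the jar, not the fence; the fence belongs to the repainting event.
(d) Not entailed — 'was repainting' is progressive on an accomplishment; it does not entail the completed 'repainted'.
(e) Entailed — the narrative places the noticing before the closing.
(f) Not entailed — the narrative places the noticing before the closing, not after.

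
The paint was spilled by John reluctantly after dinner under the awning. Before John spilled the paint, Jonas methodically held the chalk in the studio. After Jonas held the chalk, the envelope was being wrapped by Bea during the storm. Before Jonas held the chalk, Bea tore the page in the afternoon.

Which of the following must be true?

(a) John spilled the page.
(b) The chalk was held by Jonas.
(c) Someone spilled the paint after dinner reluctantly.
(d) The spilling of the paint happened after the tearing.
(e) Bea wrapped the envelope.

(b), (c), (d)

(a) Not entailed — John spilled the paint, not the page; the page belongs to the tearing event.
(b) Entailed — every conjunct here is already in the original holding event.
(c) Entailed — every conjunct here is already in the original spilling event.
(d) Entailed — the narrative places the tearing before the spilling.
(e) Not entailed — 'was wrapping' is progressive on an accomplishment; it does not entail the completed 'wrapped'.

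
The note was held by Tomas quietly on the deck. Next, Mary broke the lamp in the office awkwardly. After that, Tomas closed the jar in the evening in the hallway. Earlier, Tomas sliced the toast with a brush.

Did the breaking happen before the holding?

no

The narrative orders the holding before the breaking.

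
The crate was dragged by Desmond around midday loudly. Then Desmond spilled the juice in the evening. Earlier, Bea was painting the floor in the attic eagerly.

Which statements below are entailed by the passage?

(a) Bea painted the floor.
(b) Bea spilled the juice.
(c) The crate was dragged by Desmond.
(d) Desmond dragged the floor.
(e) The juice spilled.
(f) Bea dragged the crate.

(c), (e)

(a) Not entailed — 'was painting' is progressive on an accomplishment; it does not entail the completed 'painted'.
(b) Not entailed — the passage has Desmond spilling the juice, not Bea.
(c) Entailed — every conjunct here is already in the original dragging event.
(d) Not entailed — Desmond dragged the crate, not the floor; the floor belongs to the painting event.
(e) Entailed — 'Desmond spilled the juice' is causative; it entails the inchoative 'the juice spilled'.
(f) Not entailed — the passage has Desmond dragging the crate, not Bea.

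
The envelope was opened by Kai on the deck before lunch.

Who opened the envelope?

'Kai' marks the agent of the opening event.

Kai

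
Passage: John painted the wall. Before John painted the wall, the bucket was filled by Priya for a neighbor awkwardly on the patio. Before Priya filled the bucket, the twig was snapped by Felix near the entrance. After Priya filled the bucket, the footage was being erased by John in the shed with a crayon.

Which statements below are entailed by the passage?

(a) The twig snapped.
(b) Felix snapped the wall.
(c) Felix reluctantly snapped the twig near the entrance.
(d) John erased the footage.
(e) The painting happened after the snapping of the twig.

(a), (e)

(a) Entailed — 'Felix snapped the twig' is causative; it entails the inchoative 'the twig snapped'.
(b) Not entailed — Felix snapped the twig, not the wall; the wall belongs to the painting event.
(c) Not entailed — 'reluctantly' adds information not in the original event.
(d) Not entailed — 'was erasing' is progressive on an accomplishment; it does not entail the completed 'erased'.
(e) Entailed — the narrative places the snapping before the painting.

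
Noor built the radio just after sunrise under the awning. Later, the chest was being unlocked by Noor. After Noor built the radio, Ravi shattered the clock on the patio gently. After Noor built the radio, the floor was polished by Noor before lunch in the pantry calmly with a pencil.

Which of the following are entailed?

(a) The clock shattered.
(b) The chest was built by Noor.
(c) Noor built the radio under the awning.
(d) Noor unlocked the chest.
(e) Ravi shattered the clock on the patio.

(a) Entailed — 'Ravi shattered the clock' is causative; it entails the inchoative 'the clock shattered'.
(b) Not entailed — Noor built the radio, not the chest; the chest belongs to the unlocking event.
(c) Entailed — the original entails any weakening of itself; this just drops 'just after sunrise'.
(d) Not entailed — 'was unlocking' is progressive on an accomplishment; it does not entail the completed 'unlocked'.
(e) Entailed — the original entails any weakening of itself; this just drops 'gently'.

(a), (c), (e)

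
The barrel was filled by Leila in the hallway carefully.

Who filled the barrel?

Leila

'Leila' marks the agent of the filling event.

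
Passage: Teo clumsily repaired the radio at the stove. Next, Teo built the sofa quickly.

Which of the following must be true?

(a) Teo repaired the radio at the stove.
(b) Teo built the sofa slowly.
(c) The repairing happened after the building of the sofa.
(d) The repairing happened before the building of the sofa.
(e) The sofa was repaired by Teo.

(a), (d)

(a) Entailed — the original entails any weakening of itself; this just drops 'clumsily'.
(b) Not entailed — 'slowly' adds a manner not in (and inconsistent with) the original.
(c) Not entailed — the narrative places the repairing before the building, not after.
(d) Entailed — the narrative places the repairing before the building.
(e) Not entailed — Teo repaired the radio, not the sofa; the sofa belongs to the building event.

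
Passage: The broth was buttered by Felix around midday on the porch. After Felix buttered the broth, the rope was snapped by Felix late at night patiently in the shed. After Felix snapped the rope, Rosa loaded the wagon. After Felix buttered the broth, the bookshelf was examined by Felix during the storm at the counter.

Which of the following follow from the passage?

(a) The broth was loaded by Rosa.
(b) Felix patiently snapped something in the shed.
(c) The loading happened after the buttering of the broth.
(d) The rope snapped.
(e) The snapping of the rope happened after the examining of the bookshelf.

(a) Not entailed — Rosa loaded the wagon, not the broth; the broth belongs to the buttering event.
(b) Entailed — the original entails any weakening of itself; this just drops 'late at night' and generalizes the patient.
(c) Entailed — the narrative places the buttering before the loading.
(d) Entailed — 'Felix snapped the rope' is causative; it entails the inchoative 'the rope snapped'.
(e) Not entailed — the narrative doesn't order the examining relative to the snapping.

(b), (c), (d)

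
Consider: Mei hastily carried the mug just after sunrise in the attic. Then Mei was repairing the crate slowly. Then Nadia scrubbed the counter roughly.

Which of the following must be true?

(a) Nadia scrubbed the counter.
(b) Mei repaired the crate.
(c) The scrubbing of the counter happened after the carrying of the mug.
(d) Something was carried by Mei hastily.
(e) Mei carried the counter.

(a) Entailed — dropping 'roughly' leaves a sub-description the original still satisfies.
(b) Not entailed — 'was repairing' is progressive on an accomplishment; it does not entail the completed 'repaired'.
(c) Entailed — the narrative places the carrying before the scrubbing.
(d) Entailed — the original entails any weakening of itself; this just drops 'in the attic', 'just after sunrise' and generalizes the patient.
(e) Not entailed — Mei carried the mug, not the counter; the counter belongs to the scrubbing event.

(a), (c), (d)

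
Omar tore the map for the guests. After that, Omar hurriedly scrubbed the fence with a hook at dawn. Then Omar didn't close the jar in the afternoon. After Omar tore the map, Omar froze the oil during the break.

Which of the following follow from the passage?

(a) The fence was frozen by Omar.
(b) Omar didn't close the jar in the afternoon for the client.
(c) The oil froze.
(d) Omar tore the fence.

(b), (c)

(a) Not entailed — Omar froze the oil, not the fence; the fence belongs to the scrubbing event.
(b) Entailed — under negation, adding a further restriction is entailed: if no such closing event occurred, none occurred for the client either.
(c) Entailed — 'Omar froze the oil' is causative; it entails the inchoative 'the oil froze'.
(d) Not entailed — Omar tore the map, not the fence; the fence belongs to the scrubbing event.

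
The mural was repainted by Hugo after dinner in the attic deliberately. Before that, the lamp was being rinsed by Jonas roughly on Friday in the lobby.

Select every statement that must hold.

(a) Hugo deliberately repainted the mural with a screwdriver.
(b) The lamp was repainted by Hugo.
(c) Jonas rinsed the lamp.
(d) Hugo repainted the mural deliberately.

(a) Not entailed — 'with a screwdriver' adds information not in the original event.
(b) Not entailed — Hugo repainted the mural, not the lamp; the lamp belongs to the rinsing event.
(c) Entailed — 'rinse' is an activity; 'was rinsing' entails that some rinsing happened, so 'rinsed' holds.
(d) Entailed — the original entails any weakening of itself; this just drops 'after dinner', 'in the attic'.

(c), (d)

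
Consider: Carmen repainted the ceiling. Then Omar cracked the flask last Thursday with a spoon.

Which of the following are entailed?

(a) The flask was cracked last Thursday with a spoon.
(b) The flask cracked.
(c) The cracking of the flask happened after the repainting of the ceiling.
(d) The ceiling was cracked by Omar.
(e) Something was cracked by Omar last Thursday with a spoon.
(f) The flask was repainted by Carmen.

(a), (b), (c), (e)

(a) Entailed — generalizing the agent leaves a sub-description the original still satisfies.
(b) Entailed — 'Omar cracked the flask' is causative; it entails the inchoative 'the flask cracked'.
(c) Entailed — the narrative places the repainting before the cracking.
(d) Not entailed — Omar cracked the flask, not the ceiling; the ceiling belongs to the repainting event.
(e) Entailed — the original entails any weakening of itself; this just generalizes the patient.
(f) Not entailed — Carmen repainted the ceiling, not the flask; the flask belongs to the cracking event.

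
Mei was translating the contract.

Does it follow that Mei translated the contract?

no

'was translating' is progressive; for an accomplishment like 'translate the contract', it doesn't entail completion.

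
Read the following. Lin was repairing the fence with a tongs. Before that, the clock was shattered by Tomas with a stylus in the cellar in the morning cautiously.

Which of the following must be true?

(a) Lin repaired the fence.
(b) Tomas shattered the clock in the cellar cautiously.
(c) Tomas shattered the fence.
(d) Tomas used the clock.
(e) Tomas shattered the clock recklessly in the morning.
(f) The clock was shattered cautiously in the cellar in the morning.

(b), (f)

(a) Not entailed — 'was repairing' is progressive on an accomplishment; it does not entail the completed 'repaired'.
(b) Entailed — dropping 'in the morning', 'with a stylus' leaves a sub-description the original still satisfies.
(c) Not entailed — Tomas shattered the clock, not the fence; the fence belongs to the repairing event.
(d) Not entailed — the clock is the patient, not an instrument — Tomas used a stylus.
(e) Not entailed — 'recklessly' adds a manner not in (and inconsistent with) the original.
(f) Entailed — every conjunct here is already in the original shattering event.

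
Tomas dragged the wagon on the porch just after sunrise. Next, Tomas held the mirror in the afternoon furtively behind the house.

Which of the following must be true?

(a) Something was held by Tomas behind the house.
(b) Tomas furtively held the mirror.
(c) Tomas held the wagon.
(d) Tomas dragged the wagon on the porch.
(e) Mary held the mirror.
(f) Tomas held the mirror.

(a), (b), (d), (f)

(a) Entailed — this follows by dropping conjuncts from the holding event's description.
(b) Entailed — every conjunct here is already in the original holding event.
(c) Not entailed — Tomas held the mirror, not the wagon; the wagon belongs to the dragging event.
(d) Entailed — every conjunct here is already in the original dragging event.
(e) Not entailed — the passage has Tomas holding the mirror, not Mary.
(f) Entailed — this follows by dropping conjuncts from the holding event's description.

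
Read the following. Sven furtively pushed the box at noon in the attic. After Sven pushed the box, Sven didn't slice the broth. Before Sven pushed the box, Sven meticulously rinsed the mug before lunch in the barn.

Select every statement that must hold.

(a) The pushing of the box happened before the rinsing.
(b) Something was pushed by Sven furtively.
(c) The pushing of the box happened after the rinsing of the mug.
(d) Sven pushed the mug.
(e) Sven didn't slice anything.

(b), (c)

(a) Not entailed — the narrative places the rinsing before the pushing, not after.
(b) Entailed — this follows by dropping conjuncts from the pushing event's description.
(c) Entailed — the narrative places the rinsing before the pushing.
(d) Not entailed — Sven pushed the box, not the mug; the mug belongs to the rinsing event.
(e) Not entailed — the original only denies this specific event; Sven may have sliced something else.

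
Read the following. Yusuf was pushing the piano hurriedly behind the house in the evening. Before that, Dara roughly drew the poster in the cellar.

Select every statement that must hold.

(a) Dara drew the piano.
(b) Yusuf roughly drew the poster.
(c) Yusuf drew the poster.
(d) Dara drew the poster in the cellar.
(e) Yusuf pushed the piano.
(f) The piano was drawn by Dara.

(d), (e)

(a) Not entailed — Dara drew the poster, not the piano; the piano belongs to the pushing event.
(b) Not entailed — the passage has Dara drawing the poster, not Yusuf.
(c) Not entailed — the passage has Dara drawing the poster, not Yusuf.
(d) Entailed — dropping 'roughly' leaves a sub-description the original still satisfies.
(e) Entailed — 'push' is an activity; 'was pushing' entails that some pushing happened, so 'pushed' holds.
(f) Not entailed — Dara drew the poster, not the piano; the piano belongs to the pushing event.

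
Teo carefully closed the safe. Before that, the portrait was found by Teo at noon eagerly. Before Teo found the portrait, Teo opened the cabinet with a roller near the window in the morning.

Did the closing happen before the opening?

The narrative orders the opening before the closing.

no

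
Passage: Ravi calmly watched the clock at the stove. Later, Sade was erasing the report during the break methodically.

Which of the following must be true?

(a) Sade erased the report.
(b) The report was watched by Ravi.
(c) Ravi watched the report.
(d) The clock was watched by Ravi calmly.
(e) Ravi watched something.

(a) Not entailed — 'was erasing' is progressive on an accomplishment; it does not entail the completed 'erased'.
(b) Not entailed — Ravi watched the clock, not the report; the report belongs to the erasing event.
(c) Not entailed — Ravi watched the clock, not the report; the report belongs to the erasing event.
(d) Entailed — dropping 'at the stove' leaves a sub-description the original still satisfies.
(e) Entailed — this follows by dropping conjuncts from the watching event's description.

(d), (e)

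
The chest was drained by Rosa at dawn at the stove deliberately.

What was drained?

the chest

'the chest' marks the patient of the draining event.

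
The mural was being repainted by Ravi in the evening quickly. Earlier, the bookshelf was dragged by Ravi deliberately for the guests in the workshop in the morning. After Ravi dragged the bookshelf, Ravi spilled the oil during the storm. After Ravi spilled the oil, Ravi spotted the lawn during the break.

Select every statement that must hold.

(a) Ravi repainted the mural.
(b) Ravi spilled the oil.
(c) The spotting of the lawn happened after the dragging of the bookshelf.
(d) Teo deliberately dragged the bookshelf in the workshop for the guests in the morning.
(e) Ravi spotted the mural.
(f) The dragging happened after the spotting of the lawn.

(a) Not entailed — 'was repainting' is progressive on an accomplishment; it does not entail the completed 'repainted'.
(b) Entailed — the original entails any weakening of itself; this just drops 'during the storm'.
(c) Entailed — the narrative places the dragging before the spotting.
(d) Not entailed — the passage has Ravi dragging the bookshelf, not Teo.
(e) Not entailed — Ravi spotted the lawn, not the mural; the mural belongs to the repainting event.
(f) Not entailed — the narrative places the dragging before the spotting, not after.

(b), (c)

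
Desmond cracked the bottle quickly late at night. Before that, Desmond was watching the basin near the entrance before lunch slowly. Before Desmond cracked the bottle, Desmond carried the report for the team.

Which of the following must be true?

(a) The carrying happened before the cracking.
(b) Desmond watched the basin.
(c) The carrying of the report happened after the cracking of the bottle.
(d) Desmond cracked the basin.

(a) Entailed — the narrative places the carrying before the cracking.
(b) Entailed — 'watch' is an activity; 'was watching' entails that some watching happened, so 'watched' holds.
(c) Not entailed — the narrative places the carrying before the cracking, not after.
(d) Not entailed — Desmond cracked the bottle, not the basin; the basin belongs to the watching event.

(a), (b)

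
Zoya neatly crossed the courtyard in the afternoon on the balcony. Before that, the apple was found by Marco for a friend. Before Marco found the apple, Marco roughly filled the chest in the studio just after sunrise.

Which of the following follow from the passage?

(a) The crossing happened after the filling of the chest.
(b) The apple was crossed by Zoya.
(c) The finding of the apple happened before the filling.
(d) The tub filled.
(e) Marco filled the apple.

(a)

(a) Entailed — the narrative places the filling before the crossing.
(b) Not entailed — Zoya crossed the courtyard, not the apple; the apple belongs to the finding event.
(c) Not entailed — the narrative places the filling before the finding, not after.
(d) Not entailed — the chest is what filled, not the tub.
(e) Not entailed — Marco filled the chest, not the apple; the apple belongs to the finding event.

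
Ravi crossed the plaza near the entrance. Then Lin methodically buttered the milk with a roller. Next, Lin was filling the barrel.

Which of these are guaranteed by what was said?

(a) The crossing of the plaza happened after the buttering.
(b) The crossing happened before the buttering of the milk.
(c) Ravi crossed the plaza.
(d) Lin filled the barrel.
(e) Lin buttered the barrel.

(a) Not entailed — the narrative places the crossing before the buttering, not after.
(b) Entailed — the narrative places the crossing before the buttering.
(c) Entailed — this follows by dropping conjuncts from the crossing event's description.
(d) Not entailed — 'was filling' is progressive on an accomplishment; it does not entail the completed 'filled'.
(e) Not entailed — Lin buttered the milk, not the barrel; the barrel belongs to the filling event.

(b), (c)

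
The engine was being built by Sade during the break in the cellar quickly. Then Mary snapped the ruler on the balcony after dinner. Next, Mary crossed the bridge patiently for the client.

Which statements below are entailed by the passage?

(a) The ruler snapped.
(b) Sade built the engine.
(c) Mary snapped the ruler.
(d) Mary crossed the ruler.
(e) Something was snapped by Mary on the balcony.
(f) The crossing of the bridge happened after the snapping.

(a), (c), (e), (f)

(a) Entailed — 'Mary snapped the ruler' is causative; it entails the inchoative 'the ruler snapped'.
(b) Not entailed — 'was building' is progressive on an accomplishment; it does not entail the completed 'built'.
(c) Entailed — every conjunct here is already in the original snapping event.
(d) Not entailed — Mary crossed the bridge, not the ruler; the ruler belongs to the snapping event.
(e) Entailed — dropping 'after dinner' and generalizing the patient leaves a sub-description the original still satisfies.
(f) Entailed — the narrative places the snapping before the crossing.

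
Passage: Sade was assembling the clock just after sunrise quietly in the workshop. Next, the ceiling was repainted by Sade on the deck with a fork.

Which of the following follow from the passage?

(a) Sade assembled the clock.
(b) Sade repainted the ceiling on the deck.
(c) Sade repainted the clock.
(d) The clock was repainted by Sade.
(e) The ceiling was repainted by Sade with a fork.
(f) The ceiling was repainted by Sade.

(a) Not entailed — 'was assembling' is progressive on an accomplishment; it does not entail the completed 'assembled'.
(b) Entailed — this follows by dropping conjuncts from the repainting event's description.
(c) Not entailed — Sade repainted the ceiling, not the clock; the clock belongs to the assembling event.
(d) Not entailed — Sade repainted the ceiling, not the clock; the clock belongs to the assembling event.
(e) Entailed — this follows by dropping conjuncts from the repainting event's description.
(f) Entailed — this follows by dropping conjuncts from the repainting event's description.

(b), (e), (f)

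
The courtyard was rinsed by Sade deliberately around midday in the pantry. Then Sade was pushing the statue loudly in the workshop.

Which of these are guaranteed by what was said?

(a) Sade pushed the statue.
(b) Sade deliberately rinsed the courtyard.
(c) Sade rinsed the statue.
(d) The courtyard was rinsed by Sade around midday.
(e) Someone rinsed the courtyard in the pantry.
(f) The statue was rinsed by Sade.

(a), (b), (d), (e)

(a) Entailed — 'push' is an activity; 'was pushing' entails that some pushing happened, so 'pushed' holds.
(b) Entailed — this follows by dropping conjuncts from the rinsing event's description.
(c) Not entailed — Sade rinsed the courtyard, not the statue; the statue belongs to the pushing event.
(d) Entailed — this follows by dropping conjuncts from the rinsing event's description.
(e) Entailed — this follows by dropping conjuncts from the rinsing event's description.
(f) Not entailed — Sade rinsed the courtyard, not the statue; the statue belongs to the pushing event.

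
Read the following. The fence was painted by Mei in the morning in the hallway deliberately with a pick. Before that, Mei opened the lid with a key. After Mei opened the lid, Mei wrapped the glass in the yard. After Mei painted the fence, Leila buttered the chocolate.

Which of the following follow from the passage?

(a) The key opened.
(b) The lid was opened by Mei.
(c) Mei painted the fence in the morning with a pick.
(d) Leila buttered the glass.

(a) Not entailed — the lid is what opened, not the key.
(b) Entailed — this follows by dropping conjuncts from the opening event's description.
(c) Entailed — this follows by dropping conjuncts from the painting event's description.
(d) Not entailed — Leila buttered the chocolate, not the glass; the glass belongs to the wrapping event.

(b), (c)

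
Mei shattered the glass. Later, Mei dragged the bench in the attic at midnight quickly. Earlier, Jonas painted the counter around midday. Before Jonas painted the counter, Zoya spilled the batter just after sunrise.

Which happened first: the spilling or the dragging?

The connectives place the spilling before the dragging.

the spilling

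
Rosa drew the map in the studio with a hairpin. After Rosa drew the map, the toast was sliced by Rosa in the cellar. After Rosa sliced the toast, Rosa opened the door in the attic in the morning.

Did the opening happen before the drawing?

The narrative orders the drawing before the opening.

no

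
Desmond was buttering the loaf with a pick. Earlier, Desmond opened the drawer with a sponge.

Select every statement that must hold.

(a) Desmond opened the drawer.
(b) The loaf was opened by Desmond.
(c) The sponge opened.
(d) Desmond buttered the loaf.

(a)

(a) Entailed — the original entails any weakening of itself; this just drops 'with a sponge'.
(b) Not entailed — Desmond opened the drawer, not the loaf; the loaf belongs to the buttering event.
(c) Not entailed — the drawer is what opened, not the sponge.
(d) Not entailed — 'was buttering' is progressive on an accomplishment; it does not entail the completed 'buttered'.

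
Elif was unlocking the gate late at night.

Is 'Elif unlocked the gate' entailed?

'was unlocking' is progressive; for an accomplishment like 'unlock the gate', it doesn't entail completion.

no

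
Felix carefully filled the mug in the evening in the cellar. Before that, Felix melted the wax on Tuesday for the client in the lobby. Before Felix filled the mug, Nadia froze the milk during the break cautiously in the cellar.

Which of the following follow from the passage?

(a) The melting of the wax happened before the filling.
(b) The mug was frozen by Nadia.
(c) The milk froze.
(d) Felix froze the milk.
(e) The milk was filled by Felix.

(a) Entailed — the narrative places the melting before the filling.
(b) Not entailed — Nadia froze the milk, not the mug; the mug belongs to the filling event.
(c) Entailed — 'Nadia froze the milk' is causative; it entails the inchoative 'the milk froze'.
(d) Not entailed — the passage has Nadia freezing the milk, not Felix.
(e) Not entailed — Felix filled the mug, not the milk; the milk belongs to the freezing event.

(a), (c)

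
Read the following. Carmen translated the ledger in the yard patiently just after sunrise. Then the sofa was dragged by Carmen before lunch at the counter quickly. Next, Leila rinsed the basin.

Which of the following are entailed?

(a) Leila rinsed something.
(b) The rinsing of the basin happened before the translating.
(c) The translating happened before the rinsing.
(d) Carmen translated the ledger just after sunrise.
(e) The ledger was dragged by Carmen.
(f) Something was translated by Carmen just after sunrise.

(a), (c), (d), (f)

(a) Entailed — generalizing the patient leaves a sub-description the original still satisfies.
(b) Not entailed — the narrative places the translating before the rinsing, not after.
(c) Entailed — the narrative places the translating before the rinsing.
(d) Entailed — every conjunct here is already in the original translating event.
(e) Not entailed — Carmen dragged the sofa, not the ledger; the ledger belongs to the translating event.
(f) Entailed — dropping 'in the yard', 'patiently' and generalizing the patient leaves a sub-description the original still satisfies.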